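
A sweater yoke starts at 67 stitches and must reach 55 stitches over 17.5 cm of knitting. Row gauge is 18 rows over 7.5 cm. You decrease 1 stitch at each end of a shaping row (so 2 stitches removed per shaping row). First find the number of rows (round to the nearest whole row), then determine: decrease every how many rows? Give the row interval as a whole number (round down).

Rows = 17.5 × 2.4 = 42.0 → 42 rows.
Stitches to remove: 12 → 6 shaping rows (at 2 st each).
42 / 6 = 7.00 → every 7 rows.

Decrease every 7th row.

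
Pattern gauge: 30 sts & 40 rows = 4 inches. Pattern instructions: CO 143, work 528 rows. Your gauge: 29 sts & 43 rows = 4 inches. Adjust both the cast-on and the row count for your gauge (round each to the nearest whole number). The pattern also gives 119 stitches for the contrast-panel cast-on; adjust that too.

Cast on 138 stitches; work 568 rows; contrast-panel cast-on 115 stitches.

Stitches: 143 × 29/30 = 138.23 → 138.
Rows: 528 × 43/40 = 567.60 → 568.
contrast-panel cast-on: 119 × 29/30 = 115.03 → 115.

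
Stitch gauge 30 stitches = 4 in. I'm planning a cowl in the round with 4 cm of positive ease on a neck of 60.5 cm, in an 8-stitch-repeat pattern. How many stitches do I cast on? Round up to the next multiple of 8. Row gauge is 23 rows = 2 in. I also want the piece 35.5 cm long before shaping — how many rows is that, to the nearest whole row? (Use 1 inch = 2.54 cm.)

Cast on 192 stitches; work 161 rows.

Finished = 60.5 + 4 = 64.5 cm.
64.5 cm × 1/2.54 = 25.39 inches.
30/4 = 7.5 sts per in; 25.39 × 7.5 = 190.45 sts.
Next multiple of 8 → 192.
35.5 cm = 13.98 inches; × 11.5 = 160.73 → 161 rows.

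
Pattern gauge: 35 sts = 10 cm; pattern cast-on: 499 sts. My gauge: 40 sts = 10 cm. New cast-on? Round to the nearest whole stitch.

Scale factor = 40 / 35 = 1.143.
499 × 40 / 35 = 570.29 sts.
→ 570 sts.

Cast on 570 stitches.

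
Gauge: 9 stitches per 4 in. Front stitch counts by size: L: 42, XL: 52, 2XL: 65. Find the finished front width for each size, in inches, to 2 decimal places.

L 18.67 inches; XL 23.11 inches; 2XL 28.89 inches.

9/4 = 2.25 sts per in.
L: 42 / 2.25 = 18.667 → 18.67 in.
XL: 52 / 2.25 = 23.111 → 23.11 in.
2XL: 65 / 2.25 = 28.889 → 28.89 in.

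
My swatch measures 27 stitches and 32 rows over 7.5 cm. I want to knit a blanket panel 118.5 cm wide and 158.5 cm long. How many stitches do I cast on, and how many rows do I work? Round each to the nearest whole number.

Cast on 427 stitches and work 676 rows.

Stitch gauge = 27/7.5 = 3.6 sts/cm; 118.5 × 3.6 = 426.60 → 427 sts.
Row gauge = 32/7.5 = 4.267 rows/cm; 158.5 × 4.267 = 676.27 → 676 rows.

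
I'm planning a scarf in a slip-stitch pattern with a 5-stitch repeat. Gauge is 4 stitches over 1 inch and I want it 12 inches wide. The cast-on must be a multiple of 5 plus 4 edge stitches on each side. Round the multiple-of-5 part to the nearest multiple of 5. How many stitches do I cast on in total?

Cast on 48 stitches.

4 / 1 = 4 sts per inch.
12 × 4 = 48.00 sts.
Less 8 edge sts → 40.00 for the repeat.
Nearest multiple of 5: 40.
Add back 8 edge sts → 48.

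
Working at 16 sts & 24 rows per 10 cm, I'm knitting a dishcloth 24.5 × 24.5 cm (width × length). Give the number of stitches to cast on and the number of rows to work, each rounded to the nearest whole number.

Stitch gauge = 16/10 = 1.6 sts/cm; 24.5 × 1.6 = 39.20 → 39 sts.
Row gauge = 24/10 = 2.4 rows/cm; 24.5 × 2.4 = 58.80 → 59 rows.

Cast on 39 stitches and work 59 rows.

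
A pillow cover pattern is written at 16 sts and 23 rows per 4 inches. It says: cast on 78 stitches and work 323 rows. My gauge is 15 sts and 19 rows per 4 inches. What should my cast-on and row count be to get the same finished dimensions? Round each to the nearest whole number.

Cast on 73 stitches; work 267 rows.

Stitches: 78 × 15/16 = 73.12 → 73.
Rows: 323 × 19/23 = 266.83 → 267.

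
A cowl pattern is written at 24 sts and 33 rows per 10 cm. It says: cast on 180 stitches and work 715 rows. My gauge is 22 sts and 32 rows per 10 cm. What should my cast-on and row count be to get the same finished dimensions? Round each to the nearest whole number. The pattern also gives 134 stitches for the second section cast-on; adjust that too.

Stitches: 180 × 22/24 = 165.00 → 165.
Rows: 715 × 32/33 = 693.33 → 693.
second section cast-on: 134 × 22/24 = 122.83 → 123.

Cast on 165 stitches; work 693 rows; second section cast-on 123 stitches.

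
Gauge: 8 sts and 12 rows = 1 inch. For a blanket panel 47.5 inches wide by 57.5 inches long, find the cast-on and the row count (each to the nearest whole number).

Cast on 380 stitches and work 690 rows.

Stitch gauge = 8/1 = 8 sts/in; 47.5 × 8 = 380.00 → 380 sts.
Row gauge = 12/1 = 12 rows/in; 57.5 × 12 = 690.00 → 690 rows.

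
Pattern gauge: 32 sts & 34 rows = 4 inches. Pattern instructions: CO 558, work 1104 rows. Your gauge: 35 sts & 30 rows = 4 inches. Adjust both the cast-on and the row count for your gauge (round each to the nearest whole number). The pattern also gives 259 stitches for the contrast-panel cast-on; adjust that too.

Stitches: 558 × 35/32 = 610.31 → 610.
Rows: 1104 × 30/34 = 974.12 → 974.
contrast-panel cast-on: 259 × 35/32 = 283.28 → 283.

Cast on 610 stitches; work 974 rows; contrast-panel cast-on 283 stitches.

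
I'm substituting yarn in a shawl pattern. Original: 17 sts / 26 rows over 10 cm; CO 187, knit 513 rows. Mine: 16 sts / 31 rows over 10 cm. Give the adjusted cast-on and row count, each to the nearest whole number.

Cast on 176 stitches; work 612 rows.

Stitches: 187 × 16/17 = 176.00 → 176.
Rows: 513 × 31/26 = 611.65 → 612.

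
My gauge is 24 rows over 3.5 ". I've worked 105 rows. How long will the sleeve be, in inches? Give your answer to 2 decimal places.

15.31 inches.

24 rows / 3.5 inch = 6.857 rows per inch.
105 / 6.857 = 15.312 inches.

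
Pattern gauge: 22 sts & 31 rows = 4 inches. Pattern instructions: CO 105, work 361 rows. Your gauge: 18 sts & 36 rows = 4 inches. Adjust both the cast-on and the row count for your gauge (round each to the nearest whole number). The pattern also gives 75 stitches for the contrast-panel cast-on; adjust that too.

Cast on 86 stitches; work 419 rows; contrast-panel cast-on 61 stitches.

Stitches: 105 × 18/22 = 85.91 → 86.
Rows: 361 × 36/31 = 419.23 → 419.
contrast-panel cast-on: 75 × 18/22 = 61.36 → 61.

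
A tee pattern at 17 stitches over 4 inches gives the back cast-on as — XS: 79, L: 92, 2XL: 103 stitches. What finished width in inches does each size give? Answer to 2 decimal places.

XS 18.59 inches; L 21.65 inches; 2XL 24.24 inches.

17/4 = 4.25 sts per in.
XS: 79 / 4.25 = 18.588 → 18.59 in.
L: 92 / 4.25 = 21.647 → 21.65 in.
2XL: 103 / 4.25 = 24.235 → 24.24 in.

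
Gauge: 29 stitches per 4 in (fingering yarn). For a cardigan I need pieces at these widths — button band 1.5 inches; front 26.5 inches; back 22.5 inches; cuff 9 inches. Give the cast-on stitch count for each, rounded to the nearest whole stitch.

Rate = 29/4 = 7.25 sts per in.
button band: 1.5 × 7.25 = 10.88 → 11.
front: 26.5 × 7.25 = 192.12 → 192.
back: 22.5 × 7.25 = 163.12 → 163.
cuff: 9 × 7.25 = 65.25 → 65.

button band 11; front 192; back 163; cuff 65.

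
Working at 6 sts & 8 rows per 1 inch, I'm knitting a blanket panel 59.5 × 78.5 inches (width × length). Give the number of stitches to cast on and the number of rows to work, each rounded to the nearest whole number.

Stitch gauge = 6/1 = 6 sts/in; 59.5 × 6 = 357.00 → 357 sts.
Row gauge = 8/1 = 8 rows/in; 78.5 × 8 = 628.00 → 628 rows.

Cast on 357 stitches and work 628 rows.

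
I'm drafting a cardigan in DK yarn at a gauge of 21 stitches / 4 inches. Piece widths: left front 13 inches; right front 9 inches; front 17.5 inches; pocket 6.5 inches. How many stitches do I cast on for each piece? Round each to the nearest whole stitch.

left front 68; right front 47; front 92; pocket 34.

Rate = 21/4 = 5.25 sts per in.
left front: 13 × 5.25 = 68.25 → 68.
right front: 9 × 5.25 = 47.25 → 47.
front: 17.5 × 5.25 = 91.88 → 92.
pocket: 6.5 × 5.25 = 34.12 → 34.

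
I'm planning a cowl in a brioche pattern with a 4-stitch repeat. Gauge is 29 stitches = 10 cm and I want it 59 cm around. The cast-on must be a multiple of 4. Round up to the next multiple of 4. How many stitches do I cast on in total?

172 stitches.

29 / 10 = 2.9 sts per cm.
59 × 2.9 = 171.10 sts.
Next multiple of 4: 172.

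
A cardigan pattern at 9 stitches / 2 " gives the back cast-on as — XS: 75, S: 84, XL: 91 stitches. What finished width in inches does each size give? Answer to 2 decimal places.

9/2 = 4.5 sts per in.
XS: 75 / 4.5 = 16.667 → 16.67 in.
S: 84 / 4.5 = 18.667 → 18.67 in.
XL: 91 / 4.5 = 20.222 → 20.22 in.

XS 16.67 inches; S 18.67 inches; XL 20.22 inches.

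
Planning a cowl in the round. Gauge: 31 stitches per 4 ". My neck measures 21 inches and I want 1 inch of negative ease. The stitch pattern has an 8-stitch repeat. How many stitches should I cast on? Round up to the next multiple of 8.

Cast on 160 stitches.

Finished = 21 − 1 = 20 inches.
31 / 4 = 7.75 sts/in.
20 × 7.75 = 155.00 sts.
Next multiple of 8: 160.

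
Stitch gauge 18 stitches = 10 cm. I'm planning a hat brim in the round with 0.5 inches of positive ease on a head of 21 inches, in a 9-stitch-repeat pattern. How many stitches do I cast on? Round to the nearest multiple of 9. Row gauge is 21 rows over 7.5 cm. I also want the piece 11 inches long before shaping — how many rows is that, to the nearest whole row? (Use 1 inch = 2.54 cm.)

Finished = 21 + 0.5 = 21.5 inches.
21.5 inches × 2.54 = 54.61 cm.
18/10 = 1.8 sts per cm; 54.61 × 1.8 = 98.30 sts.
Nearest multiple of 9 → 99.
11 inches = 27.94 cm; × 2.8 = 78.23 → 78 rows.

Cast on 99 stitches; work 78 rows.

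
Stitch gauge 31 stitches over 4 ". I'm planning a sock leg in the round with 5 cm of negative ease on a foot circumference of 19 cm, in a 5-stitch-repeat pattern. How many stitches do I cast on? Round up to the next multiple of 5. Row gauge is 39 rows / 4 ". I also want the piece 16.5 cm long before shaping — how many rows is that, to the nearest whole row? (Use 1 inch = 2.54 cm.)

Cast on 45 stitches; work 63 rows.

Finished = 19 − 5 = 14 cm.
14 cm × 1/2.54 = 5.51 inches.
31/4 = 7.75 sts per in; 5.51 × 7.75 = 42.72 sts.
Next multiple of 5 → 45.
16.5 cm = 6.50 inches; × 9.75 = 63.34 → 63 rows.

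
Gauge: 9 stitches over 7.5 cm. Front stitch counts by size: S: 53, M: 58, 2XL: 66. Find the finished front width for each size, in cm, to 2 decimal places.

S 44.17 cm; M 48.33 cm; 2XL 55.00 cm.

9/7.5 = 1.2 sts per cm.
S: 53 / 1.2 = 44.167 → 44.17 cm.
M: 58 / 1.2 = 48.333 → 48.33 cm.
2XL: 66 / 1.2 = 55.000 → 55.00 cm.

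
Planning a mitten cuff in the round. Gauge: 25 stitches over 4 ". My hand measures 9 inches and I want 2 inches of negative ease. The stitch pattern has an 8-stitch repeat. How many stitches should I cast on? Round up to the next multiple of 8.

Finished = 9 − 2 = 7 inches.
25 / 4 = 6.25 sts/in.
7 × 6.25 = 43.75 sts.
Next multiple of 8: 48.

Cast on 48 stitches.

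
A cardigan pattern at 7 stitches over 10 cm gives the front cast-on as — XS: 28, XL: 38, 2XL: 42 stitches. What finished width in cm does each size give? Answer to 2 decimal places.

XS 40.00 cm; XL 54.29 cm; 2XL 60.00 cm.

7/10 = 0.7 sts per cm.
XS: 28 / 0.7 = 40.000 → 40.00 cm.
XL: 38 / 0.7 = 54.286 → 54.29 cm.
2XL: 42 / 0.7 = 60.000 → 60.00 cm.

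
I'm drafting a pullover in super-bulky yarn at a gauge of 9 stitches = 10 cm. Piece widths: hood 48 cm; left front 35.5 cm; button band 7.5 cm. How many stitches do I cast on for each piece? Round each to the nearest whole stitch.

hood 43; left front 32; button band 7.

Rate = 9/10 = 0.9 sts per cm.
hood: 48 × 0.9 = 43.20 → 43.
left front: 35.5 × 0.9 = 31.95 → 32.
button band: 7.5 × 0.9 = 6.75 → 7.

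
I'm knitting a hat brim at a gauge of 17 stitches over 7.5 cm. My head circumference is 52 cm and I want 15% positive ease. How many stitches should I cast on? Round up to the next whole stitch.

CO 136 sts.

Finished = 52 × 1.15 = 59.80 cm.
17 / 7.5 = 2.267 sts per cm.
59.80 × 2.267 = 135.55 sts.
→ 136 sts.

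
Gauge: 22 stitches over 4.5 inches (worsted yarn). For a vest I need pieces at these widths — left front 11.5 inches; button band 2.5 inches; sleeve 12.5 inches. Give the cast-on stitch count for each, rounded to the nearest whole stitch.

Rate = 22/4.5 = 4.889 sts per in.
left front: 11.5 × 4.889 = 56.22 → 56.
button band: 2.5 × 4.889 = 12.22 → 12.
sleeve: 12.5 × 4.889 = 61.11 → 61.

left front 56; button band 12; sleeve 61.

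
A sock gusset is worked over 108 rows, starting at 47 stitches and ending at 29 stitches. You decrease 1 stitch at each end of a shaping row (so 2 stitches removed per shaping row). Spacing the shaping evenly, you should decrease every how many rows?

Decrease every 12th row.

Stitches to remove: |29 − 47| = 18.
Shaping rows needed: 18 / 2 = 9.
108 rows / 9 = every 12 rows.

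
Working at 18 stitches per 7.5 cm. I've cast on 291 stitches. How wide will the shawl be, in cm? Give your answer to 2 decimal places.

18 stitches / 7.5 cm = 2.4 stitches per cm.
291 / 2.4 = 121.250 cm.

121.25 cm.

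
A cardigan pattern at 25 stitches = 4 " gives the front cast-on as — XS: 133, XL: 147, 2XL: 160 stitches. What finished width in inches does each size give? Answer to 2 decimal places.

XS 21.28 inches; XL 23.52 inches; 2XL 25.60 inches.

25/4 = 6.25 sts per in.
XS: 133 / 6.25 = 21.280 → 21.28 in.
XL: 147 / 6.25 = 23.520 → 23.52 in.
2XL: 160 / 6.25 = 25.600 → 25.60 in.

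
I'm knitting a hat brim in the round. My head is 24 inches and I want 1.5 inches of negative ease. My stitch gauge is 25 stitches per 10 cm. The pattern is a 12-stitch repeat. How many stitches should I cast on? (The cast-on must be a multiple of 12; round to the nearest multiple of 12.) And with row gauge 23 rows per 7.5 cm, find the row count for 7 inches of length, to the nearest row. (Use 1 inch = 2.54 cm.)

Finished = 24 − 1.5 = 22.5 inches.
22.5 inches × 2.54 = 57.15 cm.
25/10 = 2.5 sts per cm; 57.15 × 2.5 = 142.88 sts.
Nearest multiple of 12 → 144.
7 inches = 17.78 cm; × 3.067 = 54.53 → 55 rows.

Cast on 144 stitches; work 55 rows.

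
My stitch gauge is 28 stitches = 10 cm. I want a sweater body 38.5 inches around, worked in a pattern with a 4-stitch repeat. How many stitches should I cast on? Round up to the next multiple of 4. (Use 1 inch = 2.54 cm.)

38.5 in = 38.5 × 2.54 = 97.79 cm.
28 / 10 = 2.8 sts/cm.
97.79 × 2.8 = 273.81 sts.
→ 276.

Cast on 276 stitches.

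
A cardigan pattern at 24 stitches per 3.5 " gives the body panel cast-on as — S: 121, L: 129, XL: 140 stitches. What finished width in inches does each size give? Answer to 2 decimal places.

S 17.65 inches; L 18.81 inches; XL 20.42 inches.

24/3.5 = 6.857 sts per in.
S: 121 / 6.857 = 17.646 → 17.65 in.
L: 129 / 6.857 = 18.812 → 18.81 in.
XL: 140 / 6.857 = 20.417 → 20.42 in.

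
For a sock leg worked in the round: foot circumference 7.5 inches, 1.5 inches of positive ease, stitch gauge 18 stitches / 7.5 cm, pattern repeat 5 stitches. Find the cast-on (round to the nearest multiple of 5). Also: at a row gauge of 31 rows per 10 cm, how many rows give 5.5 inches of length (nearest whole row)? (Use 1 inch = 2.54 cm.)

Cast on 55 stitches; work 43 rows.

Finished = 7.5 + 1.5 = 9 inches.
9 inches × 2.54 = 22.86 cm.
18/7.5 = 2.4 sts per cm; 22.86 × 2.4 = 54.86 sts.
Nearest multiple of 5 → 55.
5.5 inches = 13.97 cm; × 3.1 = 43.31 → 43 rows.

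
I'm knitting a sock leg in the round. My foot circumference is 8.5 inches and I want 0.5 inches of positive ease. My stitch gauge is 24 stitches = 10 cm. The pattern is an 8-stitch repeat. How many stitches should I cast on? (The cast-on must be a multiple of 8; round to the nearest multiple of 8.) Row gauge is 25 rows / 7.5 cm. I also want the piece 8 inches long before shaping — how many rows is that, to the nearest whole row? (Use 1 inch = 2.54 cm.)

Finished = 8.5 + 0.5 = 9 inches.
9 inches × 2.54 = 22.86 cm.
24/10 = 2.4 sts per cm; 22.86 × 2.4 = 54.86 sts.
Nearest multiple of 8 → 56.
8 inches = 20.32 cm; × 3.333 = 67.73 → 68 rows.

Cast on 56 stitches; work 68 rows.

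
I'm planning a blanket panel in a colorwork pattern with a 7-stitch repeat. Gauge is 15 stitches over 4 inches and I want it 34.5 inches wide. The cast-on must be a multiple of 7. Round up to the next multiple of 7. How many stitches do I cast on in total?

15 / 4 = 3.75 sts per inch.
34.5 × 3.75 = 129.38 sts.
Next multiple of 7: 133.

CO 133 sts.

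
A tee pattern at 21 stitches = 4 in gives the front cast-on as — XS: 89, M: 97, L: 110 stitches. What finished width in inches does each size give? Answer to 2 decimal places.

21/4 = 5.25 sts per in.
XS: 89 / 5.25 = 16.952 → 16.95 in.
M: 97 / 5.25 = 18.476 → 18.48 in.
L: 110 / 5.25 = 20.952 → 20.95 in.

XS 16.95 inches; M 18.48 inches; L 20.95 inches.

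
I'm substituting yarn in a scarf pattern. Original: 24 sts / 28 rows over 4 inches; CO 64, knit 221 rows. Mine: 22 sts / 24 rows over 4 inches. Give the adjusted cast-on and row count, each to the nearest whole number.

Cast on 59 stitches; work 189 rows.

Stitches: 64 × 22/24 = 58.67 → 59.
Rows: 221 × 24/28 = 189.43 → 189.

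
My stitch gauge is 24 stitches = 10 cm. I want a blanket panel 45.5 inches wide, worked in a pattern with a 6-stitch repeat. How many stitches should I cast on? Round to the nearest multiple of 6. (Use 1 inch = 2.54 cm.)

45.5 in = 45.5 × 2.54 = 115.57 cm.
24 / 10 = 2.4 sts/cm.
115.57 × 2.4 = 277.37 sts.
→ 276.

Cast on 276 stitches.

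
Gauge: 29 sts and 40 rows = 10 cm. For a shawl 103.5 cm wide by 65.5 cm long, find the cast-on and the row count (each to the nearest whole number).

Cast on 300 stitches and work 262 rows.

Stitch gauge = 29/10 = 2.9 sts/cm; 103.5 × 2.9 = 300.15 → 300 sts.
Row gauge = 40/10 = 4 rows/cm; 65.5 × 4 = 262.00 → 262 rows.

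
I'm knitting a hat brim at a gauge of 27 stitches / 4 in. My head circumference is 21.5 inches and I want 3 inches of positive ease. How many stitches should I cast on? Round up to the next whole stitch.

Cast on 166 stitches.

Finished = 21.5 + 3 = 24.5 in.
27 / 4 = 6.75 sts per inch.
24.50 × 6.75 = 165.38 sts.
→ 166 sts.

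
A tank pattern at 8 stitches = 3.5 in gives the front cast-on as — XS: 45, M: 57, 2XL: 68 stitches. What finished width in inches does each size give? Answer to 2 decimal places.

8/3.5 = 2.286 sts per in.
XS: 45 / 2.286 = 19.688 → 19.69 in.
M: 57 / 2.286 = 24.938 → 24.94 in.
2XL: 68 / 2.286 = 29.750 → 29.75 in.

XS 19.69 inches; M 24.94 inches; 2XL 29.75 inches.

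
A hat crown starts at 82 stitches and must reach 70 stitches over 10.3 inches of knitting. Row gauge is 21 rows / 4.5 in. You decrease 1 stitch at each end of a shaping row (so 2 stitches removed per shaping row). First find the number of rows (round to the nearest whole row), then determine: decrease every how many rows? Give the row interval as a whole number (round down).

Decrease every 8th row.

Rows = 10.3 × 4.667 = 48.1 → 48 rows.
Stitches to remove: 12 → 6 shaping rows (at 2 st each).
48 / 6 = 8.00 → every 8 rows.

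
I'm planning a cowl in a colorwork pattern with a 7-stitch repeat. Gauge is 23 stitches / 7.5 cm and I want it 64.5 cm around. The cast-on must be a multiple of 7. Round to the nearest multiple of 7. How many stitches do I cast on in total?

CO 196 sts.

23 / 7.5 = 3.067 sts per cm.
64.5 × 3.067 = 197.80 sts.
Nearest multiple of 7: 196.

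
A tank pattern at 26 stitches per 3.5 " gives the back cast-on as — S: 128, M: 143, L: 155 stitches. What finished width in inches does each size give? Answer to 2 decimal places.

S 17.23 inches; M 19.25 inches; L 20.87 inches.

26/3.5 = 7.429 sts per in.
S: 128 / 7.429 = 17.231 → 17.23 in.
M: 143 / 7.429 = 19.250 → 19.25 in.
L: 155 / 7.429 = 20.865 → 20.87 in.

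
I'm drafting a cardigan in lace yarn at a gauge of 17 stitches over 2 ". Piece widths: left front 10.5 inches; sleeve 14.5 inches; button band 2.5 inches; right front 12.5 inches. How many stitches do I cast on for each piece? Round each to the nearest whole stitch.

Rate = 17/2 = 8.5 sts per in.
left front: 10.5 × 8.5 = 89.25 → 89.
sleeve: 14.5 × 8.5 = 123.25 → 123.
button band: 2.5 × 8.5 = 21.25 → 21.
right front: 12.5 × 8.5 = 106.25 → 106.

left front 89; sleeve 123; button band 21; right front 106.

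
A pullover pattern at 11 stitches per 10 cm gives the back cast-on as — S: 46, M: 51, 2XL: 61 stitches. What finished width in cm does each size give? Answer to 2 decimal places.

S 41.82 cm; M 46.36 cm; 2XL 55.45 cm.

11/10 = 1.1 sts per cm.
S: 46 / 1.1 = 41.818 → 41.82 cm.
M: 51 / 1.1 = 46.364 → 46.36 cm.
2XL: 61 / 1.1 = 55.455 → 55.45 cm.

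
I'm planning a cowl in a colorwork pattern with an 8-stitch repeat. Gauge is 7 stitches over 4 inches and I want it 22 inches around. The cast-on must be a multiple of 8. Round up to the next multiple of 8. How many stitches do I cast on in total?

7 / 4 = 1.75 sts per inch.
22 × 1.75 = 38.50 sts.
Next multiple of 8: 40.

Cast on 40 stitches.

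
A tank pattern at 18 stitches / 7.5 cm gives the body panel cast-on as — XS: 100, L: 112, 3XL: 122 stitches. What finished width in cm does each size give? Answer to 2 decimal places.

XS 41.67 cm; L 46.67 cm; 3XL 50.83 cm.

18/7.5 = 2.4 sts per cm.
XS: 100 / 2.4 = 41.667 → 41.67 cm.
L: 112 / 2.4 = 46.667 → 46.67 cm.
3XL: 122 / 2.4 = 50.833 → 50.83 cm.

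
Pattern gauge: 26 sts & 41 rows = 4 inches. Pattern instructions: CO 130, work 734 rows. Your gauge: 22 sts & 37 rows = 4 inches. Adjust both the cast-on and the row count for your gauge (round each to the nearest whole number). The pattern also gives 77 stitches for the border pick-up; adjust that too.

Cast on 110 stitches; work 662 rows; border pick-up 65 stitches.

Stitches: 130 × 22/26 = 110.00 → 110.
Rows: 734 × 37/41 = 662.39 → 662.
border pick-up: 77 × 22/26 = 65.15 → 65.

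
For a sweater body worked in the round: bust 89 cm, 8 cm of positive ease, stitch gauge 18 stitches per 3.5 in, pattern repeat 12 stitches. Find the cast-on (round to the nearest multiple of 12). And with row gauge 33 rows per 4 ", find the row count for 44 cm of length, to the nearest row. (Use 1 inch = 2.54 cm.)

Finished = 89 + 8 = 97 cm.
97 cm × 1/2.54 = 38.19 inches.
18/3.5 = 5.143 sts per in; 38.19 × 5.143 = 196.40 sts.
Nearest multiple of 12 → 192.
44 cm = 17.32 inches; × 8.25 = 142.91 → 143 rows.

Cast on 192 stitches; work 143 rows.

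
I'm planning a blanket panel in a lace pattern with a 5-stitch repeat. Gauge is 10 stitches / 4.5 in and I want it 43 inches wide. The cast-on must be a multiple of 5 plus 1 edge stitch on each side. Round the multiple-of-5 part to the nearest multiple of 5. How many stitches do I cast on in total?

Cast on 97 stitches.

10 / 4.5 = 2.222 sts per inch.
43 × 2.222 = 95.56 sts.
Less 2 edge sts → 93.56 for the repeat.
Nearest multiple of 5: 95.
Add back 2 edge sts → 97.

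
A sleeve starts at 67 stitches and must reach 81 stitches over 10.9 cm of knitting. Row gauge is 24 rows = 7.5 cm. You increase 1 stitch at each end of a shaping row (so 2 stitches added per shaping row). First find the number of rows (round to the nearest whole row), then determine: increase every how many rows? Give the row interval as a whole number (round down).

Rows = 10.9 × 3.2 = 34.9 → 35 rows.
Stitches to add: 14 → 7 shaping rows (at 2 st each).
35 / 7 = 5.00 → every 5 rows.

Increase every 5th row.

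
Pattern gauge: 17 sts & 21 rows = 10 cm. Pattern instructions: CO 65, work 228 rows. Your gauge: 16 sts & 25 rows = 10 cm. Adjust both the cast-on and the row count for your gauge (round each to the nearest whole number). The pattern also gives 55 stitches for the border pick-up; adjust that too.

Stitches: 65 × 16/17 = 61.18 → 61.
Rows: 228 × 25/21 = 271.43 → 271.
border pick-up: 55 × 16/17 = 51.76 → 52.

Cast on 61 stitches; work 271 rows; border pick-up 52 stitches.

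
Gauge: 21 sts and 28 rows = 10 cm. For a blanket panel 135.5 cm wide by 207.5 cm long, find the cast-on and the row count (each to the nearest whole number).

Stitch gauge = 21/10 = 2.1 sts/cm; 135.5 × 2.1 = 284.55 → 285 sts.
Row gauge = 28/10 = 2.8 rows/cm; 207.5 × 2.8 = 581.00 → 581 rows.

Cast on 285 stitches and work 581 rows.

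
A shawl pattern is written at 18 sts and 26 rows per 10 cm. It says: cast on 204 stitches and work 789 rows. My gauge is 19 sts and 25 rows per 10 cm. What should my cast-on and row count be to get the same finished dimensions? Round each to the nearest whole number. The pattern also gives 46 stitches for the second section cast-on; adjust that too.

Cast on 215 stitches; work 759 rows; second section cast-on 49 stitches.

Stitches: 204 × 19/18 = 215.33 → 215.
Rows: 789 × 25/26 = 758.65 → 759.
second section cast-on: 46 × 19/18 = 48.56 → 49.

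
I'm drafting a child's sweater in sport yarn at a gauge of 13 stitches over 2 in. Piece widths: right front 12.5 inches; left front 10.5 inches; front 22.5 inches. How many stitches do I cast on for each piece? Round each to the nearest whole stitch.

right front 81; left front 68; front 146.

Rate = 13/2 = 6.5 sts per in.
right front: 12.5 × 6.5 = 81.25 → 81.
left front: 10.5 × 6.5 = 68.25 → 68.
front: 22.5 × 6.5 = 146.25 → 146.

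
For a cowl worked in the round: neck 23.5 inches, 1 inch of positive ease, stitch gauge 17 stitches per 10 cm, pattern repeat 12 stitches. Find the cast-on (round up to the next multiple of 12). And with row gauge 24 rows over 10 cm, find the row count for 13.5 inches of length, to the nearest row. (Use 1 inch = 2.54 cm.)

Cast on 108 stitches; work 82 rows.

Finished = 23.5 + 1 = 24.5 inches.
24.5 inches × 2.54 = 62.23 cm.
17/10 = 1.7 sts per cm; 62.23 × 1.7 = 105.79 sts.
Next multiple of 12 → 108.
13.5 inches = 34.29 cm; × 2.4 = 82.30 → 82 rows.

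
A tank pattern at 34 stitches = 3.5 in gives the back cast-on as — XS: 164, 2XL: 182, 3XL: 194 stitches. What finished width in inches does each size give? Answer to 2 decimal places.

XS 16.88 inches; 2XL 18.74 inches; 3XL 19.97 inches.

34/3.5 = 9.714 sts per in.
XS: 164 / 9.714 = 16.882 → 16.88 in.
2XL: 182 / 9.714 = 18.735 → 18.74 in.
3XL: 194 / 9.714 = 19.971 → 19.97 in.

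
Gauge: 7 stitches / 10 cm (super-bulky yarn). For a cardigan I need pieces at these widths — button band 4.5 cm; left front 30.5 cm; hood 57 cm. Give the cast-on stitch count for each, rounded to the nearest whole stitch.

Rate = 7/10 = 0.7 sts per cm.
button band: 4.5 × 0.7 = 3.15 → 3.
left front: 30.5 × 0.7 = 21.35 → 21.
hood: 57 × 0.7 = 39.90 → 40.

button band 3; left front 21; hood 40.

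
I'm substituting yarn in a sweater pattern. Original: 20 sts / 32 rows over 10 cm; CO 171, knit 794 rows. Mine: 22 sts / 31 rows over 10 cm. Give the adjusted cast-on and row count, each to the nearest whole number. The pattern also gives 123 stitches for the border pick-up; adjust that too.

Stitches: 171 × 22/20 = 188.10 → 188.
Rows: 794 × 31/32 = 769.19 → 769.
border pick-up: 123 × 22/20 = 135.30 → 135.

Cast on 188 stitches; work 769 rows; border pick-up 135 stitches.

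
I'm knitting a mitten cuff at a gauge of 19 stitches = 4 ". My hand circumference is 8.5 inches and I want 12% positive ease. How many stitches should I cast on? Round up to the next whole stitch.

Finished = 8.5 × 1.12 = 9.52 in.
19 / 4 = 4.75 sts per inch.
9.52 × 4.75 = 45.22 sts.
→ 46 sts.

46 stitches.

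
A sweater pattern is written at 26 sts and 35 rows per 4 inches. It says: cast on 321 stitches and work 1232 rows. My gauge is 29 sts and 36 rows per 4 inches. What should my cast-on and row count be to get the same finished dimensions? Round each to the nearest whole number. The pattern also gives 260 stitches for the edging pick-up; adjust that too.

Cast on 358 stitches; work 1267 rows; edging pick-up 290 stitches.

Stitches: 321 × 29/26 = 358.04 → 358.
Rows: 1232 × 36/35 = 1267.20 → 1267.
edging pick-up: 260 × 29/26 = 290.00 → 290.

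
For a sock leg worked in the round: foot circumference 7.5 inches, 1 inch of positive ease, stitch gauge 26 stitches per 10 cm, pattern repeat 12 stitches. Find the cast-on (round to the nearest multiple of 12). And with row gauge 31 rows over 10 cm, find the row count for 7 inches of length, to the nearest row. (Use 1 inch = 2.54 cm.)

Cast on 60 stitches; work 55 rows.

Finished = 7.5 + 1 = 8.5 inches.
8.5 inches × 2.54 = 21.59 cm.
26/10 = 2.6 sts per cm; 21.59 × 2.6 = 56.13 sts.
Nearest multiple of 12 → 60.
7 inches = 17.78 cm; × 3.1 = 55.12 → 55 rows.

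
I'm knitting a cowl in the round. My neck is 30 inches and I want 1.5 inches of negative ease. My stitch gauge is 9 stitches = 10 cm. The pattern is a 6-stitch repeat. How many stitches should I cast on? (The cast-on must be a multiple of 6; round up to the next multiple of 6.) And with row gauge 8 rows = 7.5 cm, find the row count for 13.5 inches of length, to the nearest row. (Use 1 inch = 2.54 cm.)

Cast on 66 stitches; work 37 rows.

Finished = 30 − 1.5 = 28.5 inches.
28.5 inches × 2.54 = 72.39 cm.
9/10 = 0.9 sts per cm; 72.39 × 0.9 = 65.15 sts.
Next multiple of 6 → 66.
13.5 inches = 34.29 cm; × 1.067 = 36.58 → 37 rows.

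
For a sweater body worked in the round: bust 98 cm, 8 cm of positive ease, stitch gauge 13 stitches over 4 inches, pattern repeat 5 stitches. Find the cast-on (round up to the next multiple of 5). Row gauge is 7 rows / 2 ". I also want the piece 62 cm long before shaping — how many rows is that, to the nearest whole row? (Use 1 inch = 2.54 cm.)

Finished = 98 + 8 = 106 cm.
106 cm × 1/2.54 = 41.73 inches.
13/4 = 3.25 sts per in; 41.73 × 3.25 = 135.63 sts.
Next multiple of 5 → 140.
62 cm = 24.41 inches; × 3.5 = 85.43 → 85 rows.

Cast on 140 stitches; work 85 rows.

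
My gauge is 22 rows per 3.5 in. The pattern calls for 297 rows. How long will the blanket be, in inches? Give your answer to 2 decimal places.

47.25 inches.

22 rows / 3.5 inch = 6.286 rows per inch.
297 / 6.286 = 47.250 inches.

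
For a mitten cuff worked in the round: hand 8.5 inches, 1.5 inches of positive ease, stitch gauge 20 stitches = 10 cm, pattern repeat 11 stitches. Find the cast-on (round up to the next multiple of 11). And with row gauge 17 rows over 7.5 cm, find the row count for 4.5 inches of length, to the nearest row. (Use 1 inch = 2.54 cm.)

Finished = 8.5 + 1.5 = 10 inches.
10 inches × 2.54 = 25.40 cm.
20/10 = 2 sts per cm; 25.40 × 2 = 50.80 sts.
Next multiple of 11 → 55.
4.5 inches = 11.43 cm; × 2.267 = 25.91 → 26 rows.

Cast on 55 stitches; work 26 rows.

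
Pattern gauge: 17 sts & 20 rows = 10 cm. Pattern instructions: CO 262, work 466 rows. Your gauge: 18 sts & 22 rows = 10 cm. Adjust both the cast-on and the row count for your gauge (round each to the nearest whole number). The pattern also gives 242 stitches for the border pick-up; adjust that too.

Stitches: 262 × 18/17 = 277.41 → 277.
Rows: 466 × 22/20 = 512.60 → 513.
border pick-up: 242 × 18/17 = 256.24 → 256.

Cast on 277 stitches; work 513 rows; border pick-up 256 stitches.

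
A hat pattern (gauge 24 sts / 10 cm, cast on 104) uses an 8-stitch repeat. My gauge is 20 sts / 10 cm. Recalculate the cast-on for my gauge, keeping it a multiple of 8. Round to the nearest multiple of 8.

88 stitches.

104 × 20 / 24 = 86.67.
Nearest multiple of 8: 88.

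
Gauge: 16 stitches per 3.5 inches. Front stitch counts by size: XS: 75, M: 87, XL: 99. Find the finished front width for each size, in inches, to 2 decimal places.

XS 16.41 inches; M 19.03 inches; XL 21.66 inches.

16/3.5 = 4.571 sts per in.
XS: 75 / 4.571 = 16.406 → 16.41 in.
M: 87 / 4.571 = 19.031 → 19.03 in.
XL: 99 / 4.571 = 21.656 → 21.66 in.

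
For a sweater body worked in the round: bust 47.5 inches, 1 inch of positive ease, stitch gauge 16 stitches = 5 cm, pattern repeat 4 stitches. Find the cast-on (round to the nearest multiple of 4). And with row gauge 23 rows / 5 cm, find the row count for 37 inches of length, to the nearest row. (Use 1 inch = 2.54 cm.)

Finished = 47.5 + 1 = 48.5 inches.
48.5 inches × 2.54 = 123.19 cm.
16/5 = 3.2 sts per cm; 123.19 × 3.2 = 394.21 sts.
Nearest multiple of 4 → 396.
37 inches = 93.98 cm; × 4.6 = 432.31 → 432 rows.

Cast on 396 stitches; work 432 rows.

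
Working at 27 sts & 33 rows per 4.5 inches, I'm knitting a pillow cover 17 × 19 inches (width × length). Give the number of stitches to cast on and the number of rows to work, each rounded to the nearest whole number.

Stitch gauge = 27/4.5 = 6 sts/in; 17 × 6 = 102.00 → 102 sts.
Row gauge = 33/4.5 = 7.333 rows/in; 19 × 7.333 = 139.33 → 139 rows.

Cast on 102 stitches and work 139 rows.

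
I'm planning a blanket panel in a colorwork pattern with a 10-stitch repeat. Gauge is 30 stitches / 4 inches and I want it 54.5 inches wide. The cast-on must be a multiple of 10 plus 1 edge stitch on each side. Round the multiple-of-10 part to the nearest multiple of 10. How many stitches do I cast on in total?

CO 412 sts.

30 / 4 = 7.5 sts per inch.
54.5 × 7.5 = 408.75 sts.
Less 2 edge sts → 406.75 for the repeat.
Nearest multiple of 10: 410.
Add back 2 edge sts → 412.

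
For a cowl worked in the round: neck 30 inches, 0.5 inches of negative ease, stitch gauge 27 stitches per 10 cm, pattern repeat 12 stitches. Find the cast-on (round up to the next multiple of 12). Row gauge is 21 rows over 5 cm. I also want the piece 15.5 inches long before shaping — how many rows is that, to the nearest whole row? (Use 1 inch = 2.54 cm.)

Finished = 30 − 0.5 = 29.5 inches.
29.5 inches × 2.54 = 74.93 cm.
27/10 = 2.7 sts per cm; 74.93 × 2.7 = 202.31 sts.
Next multiple of 12 → 204.
15.5 inches = 39.37 cm; × 4.2 = 165.35 → 165 rows.

Cast on 204 stitches; work 165 rows.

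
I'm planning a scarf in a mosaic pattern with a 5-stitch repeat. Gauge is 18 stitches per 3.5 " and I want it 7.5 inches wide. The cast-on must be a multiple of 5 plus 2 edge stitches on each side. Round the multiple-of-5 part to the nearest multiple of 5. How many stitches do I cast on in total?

Cast on 39 stitches.

18 / 3.5 = 5.143 sts per inch.
7.5 × 5.143 = 38.57 sts.
Less 4 edge sts → 34.57 for the repeat.
Nearest multiple of 5: 35.
Add back 4 edge sts → 39.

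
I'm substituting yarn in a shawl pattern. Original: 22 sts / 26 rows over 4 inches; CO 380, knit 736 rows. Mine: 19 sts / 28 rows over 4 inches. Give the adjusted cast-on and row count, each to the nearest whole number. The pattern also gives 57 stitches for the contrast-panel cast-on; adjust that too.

Stitches: 380 × 19/22 = 328.18 → 328.
Rows: 736 × 28/26 = 792.62 → 793.
contrast-panel cast-on: 57 × 19/22 = 49.23 → 49.

Cast on 328 stitches; work 793 rows; contrast-panel cast-on 49 stitches.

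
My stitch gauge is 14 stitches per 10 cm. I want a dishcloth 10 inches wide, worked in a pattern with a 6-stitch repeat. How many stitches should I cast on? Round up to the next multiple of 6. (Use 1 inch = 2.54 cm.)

10 in = 10 × 2.54 = 25.40 cm.
14 / 10 = 1.4 sts/cm.
25.40 × 1.4 = 35.56 sts.
→ 36.

Cast on 36 stitches.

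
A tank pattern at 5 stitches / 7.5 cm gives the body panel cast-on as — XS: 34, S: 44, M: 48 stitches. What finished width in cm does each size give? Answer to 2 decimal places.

XS 51.00 cm; S 66.00 cm; M 72.00 cm.

5/7.5 = 0.667 sts per cm.
XS: 34 / 0.667 = 51.000 → 51.00 cm.
S: 44 / 0.667 = 66.000 → 66.00 cm.
M: 48 / 0.667 = 72.000 → 72.00 cm.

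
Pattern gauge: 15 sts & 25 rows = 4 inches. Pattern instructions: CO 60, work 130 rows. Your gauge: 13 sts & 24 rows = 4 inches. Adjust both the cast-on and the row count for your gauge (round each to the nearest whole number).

Cast on 52 stitches; work 125 rows.

Stitches: 60 × 13/15 = 52.00 → 52.
Rows: 130 × 24/25 = 124.80 → 125.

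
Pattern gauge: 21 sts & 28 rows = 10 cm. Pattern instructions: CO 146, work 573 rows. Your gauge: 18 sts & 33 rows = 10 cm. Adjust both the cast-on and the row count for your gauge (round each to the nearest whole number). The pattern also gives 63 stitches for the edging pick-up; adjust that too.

Stitches: 146 × 18/21 = 125.14 → 125.
Rows: 573 × 33/28 = 675.32 → 675.
edging pick-up: 63 × 18/21 = 54.00 → 54.

Cast on 125 stitches; work 675 rows; edging pick-up 54 stitches.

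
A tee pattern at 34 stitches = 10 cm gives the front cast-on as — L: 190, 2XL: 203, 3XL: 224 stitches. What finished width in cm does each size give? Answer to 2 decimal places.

34/10 = 3.4 sts per cm.
L: 190 / 3.4 = 55.882 → 55.88 cm.
2XL: 203 / 3.4 = 59.706 → 59.71 cm.
3XL: 224 / 3.4 = 65.882 → 65.88 cm.

L 55.88 cm; 2XL 59.71 cm; 3XL 65.88 cm.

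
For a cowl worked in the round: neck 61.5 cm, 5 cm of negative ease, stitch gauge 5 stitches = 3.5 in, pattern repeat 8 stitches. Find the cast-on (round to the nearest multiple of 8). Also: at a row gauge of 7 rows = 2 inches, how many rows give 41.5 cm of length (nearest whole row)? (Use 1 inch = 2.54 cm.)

Finished = 61.5 − 5 = 56.5 cm.
56.5 cm × 1/2.54 = 22.24 inches.
5/3.5 = 1.429 sts per in; 22.24 × 1.429 = 31.78 sts.
Nearest multiple of 8 → 32.
41.5 cm = 16.34 inches; × 3.5 = 57.19 → 57 rows.

Cast on 32 stitches; work 57 rows.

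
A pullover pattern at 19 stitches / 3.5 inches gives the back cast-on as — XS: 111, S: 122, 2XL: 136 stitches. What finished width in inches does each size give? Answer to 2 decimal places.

19/3.5 = 5.429 sts per in.
XS: 111 / 5.429 = 20.447 → 20.45 in.
S: 122 / 5.429 = 22.474 → 22.47 in.
2XL: 136 / 5.429 = 25.053 → 25.05 in.

XS 20.45 inches; S 22.47 inches; 2XL 25.05 inches.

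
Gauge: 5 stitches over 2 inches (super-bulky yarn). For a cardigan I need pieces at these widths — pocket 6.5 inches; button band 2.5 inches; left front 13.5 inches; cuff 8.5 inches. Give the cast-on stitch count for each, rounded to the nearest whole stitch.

pocket 16; button band 6; left front 34; cuff 21.

Rate = 5/2 = 2.5 sts per in.
pocket: 6.5 × 2.5 = 16.25 → 16.
button band: 2.5 × 2.5 = 6.25 → 6.
left front: 13.5 × 2.5 = 33.75 → 34.
cuff: 8.5 × 2.5 = 21.25 → 21.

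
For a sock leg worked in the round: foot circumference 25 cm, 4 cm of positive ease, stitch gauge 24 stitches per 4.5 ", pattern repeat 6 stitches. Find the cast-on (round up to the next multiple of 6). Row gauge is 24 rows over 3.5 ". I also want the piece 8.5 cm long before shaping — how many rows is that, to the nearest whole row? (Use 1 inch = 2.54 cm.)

Finished = 25 + 4 = 29 cm.
29 cm × 1/2.54 = 11.42 inches.
24/4.5 = 5.333 sts per in; 11.42 × 5.333 = 60.89 sts.
Next multiple of 6 → 66.
8.5 cm = 3.35 inches; × 6.857 = 22.95 → 23 rows.

Cast on 66 stitches; work 23 rows.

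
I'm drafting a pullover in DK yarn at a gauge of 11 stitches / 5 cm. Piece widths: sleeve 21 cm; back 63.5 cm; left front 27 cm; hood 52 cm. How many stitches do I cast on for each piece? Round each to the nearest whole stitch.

Rate = 11/5 = 2.2 sts per cm.
sleeve: 21 × 2.2 = 46.20 → 46.
back: 63.5 × 2.2 = 139.70 → 140.
left front: 27 × 2.2 = 59.40 → 59.
hood: 52 × 2.2 = 114.40 → 114.

sleeve 46; back 140; left front 59; hood 114.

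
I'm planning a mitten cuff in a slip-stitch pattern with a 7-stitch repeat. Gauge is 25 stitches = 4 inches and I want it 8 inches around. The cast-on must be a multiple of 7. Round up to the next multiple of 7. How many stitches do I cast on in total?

25 / 4 = 6.25 sts per inch.
8 × 6.25 = 50.00 sts.
Next multiple of 7: 56.

56 stitches.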